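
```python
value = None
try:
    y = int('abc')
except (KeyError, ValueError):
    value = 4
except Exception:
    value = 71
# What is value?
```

Step-by-step execution trace:
1. `y = int('abc')` raises ValueError.
2. `except (KeyError, ValueError)` matches (ValueError is in the tuple) → value = 4.
3. `except Exception` is not reached.
Result: 4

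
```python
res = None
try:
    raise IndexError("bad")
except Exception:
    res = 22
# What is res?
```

Step-by-step execution trace:
1. `raise IndexError(...)` raises IndexError.
2. `except Exception` matches (IndexError is a subclass of Exception) → res = 22.
Result: 22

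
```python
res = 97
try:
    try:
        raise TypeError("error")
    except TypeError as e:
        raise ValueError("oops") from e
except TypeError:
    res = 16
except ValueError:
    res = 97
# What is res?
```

Step-by-step execution trace:
1. Inner try raises TypeError; inner `except TypeError as e` catches it.
2. `raise ValueError(...) from e` raises ValueError (TypeError is attached as __cause__, but only ValueError is active).
3. Outer `except TypeError` does not match ValueError; skipped.
4. Outer `except ValueError` matches → res = 97.
Result: 97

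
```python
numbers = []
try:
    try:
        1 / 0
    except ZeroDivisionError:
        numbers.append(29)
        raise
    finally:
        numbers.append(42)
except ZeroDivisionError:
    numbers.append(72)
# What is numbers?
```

Step-by-step execution trace:
1. Inner try: `1 / 0` raises ZeroDivisionError.
2. Inner `except ZeroDivisionError` matches → `numbers.append(29)` → numbers = [29].
3. bare `raise` re-raises ZeroDivisionError.
4. Inner `finally` runs during unwinding: `numbers.append(42)` → numbers = [29, 42].
5. Outer `except ZeroDivisionError` matches → `numbers.append(72)` → numbers = [29, 42, 72].
Result: [29, 42, 72]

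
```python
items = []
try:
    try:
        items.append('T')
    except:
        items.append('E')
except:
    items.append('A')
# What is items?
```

Step-by-step execution trace:
1. Inner try: `items.append('T')` → items = ['T']. No exception raised.
2. Inner `except` is skipped.
3. Inner try completes normally; outer `except` is skipped.
Result: ['T']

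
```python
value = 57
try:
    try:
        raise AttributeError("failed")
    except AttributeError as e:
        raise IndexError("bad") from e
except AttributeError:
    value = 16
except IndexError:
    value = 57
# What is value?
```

Step-by-step execution trace:
1. Inner try raises AttributeError; inner `except AttributeError as e` catches it.
2. `raise IndexError(...) from e` raises IndexError (AttributeError is attached as __cause__, but only IndexError is active).
3. Outer `except AttributeError` does not match IndexError; skipped.
4. Outer `except IndexError` matches → value = 57.
Result: 57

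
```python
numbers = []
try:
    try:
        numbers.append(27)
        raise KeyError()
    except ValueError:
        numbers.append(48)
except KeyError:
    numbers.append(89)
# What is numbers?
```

Step-by-step execution trace:
1. Inner try: `numbers.append(27)` → numbers = [27].
2. `raise KeyError()` raises KeyError.
3. Inner `except ValueError` does not match KeyError; exception propagates to outer try.
4. Outer `except KeyError` matches → `numbers.append(89)` → numbers = [27, 89].
Result: [27, 89]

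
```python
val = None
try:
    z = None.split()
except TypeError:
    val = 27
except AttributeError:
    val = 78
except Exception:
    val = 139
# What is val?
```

Step-by-step execution trace:
1. `z = None.split()` raises AttributeError.
2. `except TypeError` does not match AttributeError; skipped.
3. `except AttributeError` matches → val = 78.
4. Remaining except clauses are skipped.
Result: 78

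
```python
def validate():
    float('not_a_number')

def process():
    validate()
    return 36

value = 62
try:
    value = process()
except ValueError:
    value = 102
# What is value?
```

Step-by-step execution trace:
1. value starts at 62.
2. try: `process()` calls `validate()`.
3. `validate()` evaluates `float('not_a_number')`, which raises ValueError; it propagates through process (uncaught).
4. `return 36` in process is not reached; the assignment to value does not complete.
5. `except ValueError` matches → value = 102.
Result: 102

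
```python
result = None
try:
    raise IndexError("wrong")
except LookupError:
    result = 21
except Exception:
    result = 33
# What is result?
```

Step-by-step execution trace:
1. `raise IndexError(...)` raises IndexError.
2. `except LookupError` matches (IndexError is a subclass of LookupError) → result = 21.
3. `except Exception` is not reached.
Result: 21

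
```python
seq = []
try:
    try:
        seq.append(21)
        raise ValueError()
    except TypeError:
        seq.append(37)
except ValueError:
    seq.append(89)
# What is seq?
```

Step-by-step execution trace:
1. Inner try: `seq.append(21)` → seq = [21].
2. `raise ValueError()` raises ValueError.
3. Inner `except TypeError` does not match ValueError; exception propagates to outer try.
4. Outer `except ValueError` matches → `seq.append(89)` → seq = [21, 89].
Result: [21, 89]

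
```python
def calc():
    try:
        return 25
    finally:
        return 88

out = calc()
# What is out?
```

Step-by-step execution trace:
1. `calc()` enters try: `return 25` sets pending return value 25.
2. Before returning, `finally: return 88` runs and overrides the pending return.
3. calc() returns 88 → out = 88.
Result: 88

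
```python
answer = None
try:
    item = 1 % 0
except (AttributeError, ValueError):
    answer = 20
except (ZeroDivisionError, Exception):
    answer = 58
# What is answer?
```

Step-by-step execution trace:
1. `item = 1 % 0` raises ZeroDivisionError.
2. `except (AttributeError, ValueError)` does not match ZeroDivisionError; skipped.
3. `except (ZeroDivisionError, Exception)` matches (ZeroDivisionError is in the tuple) → answer = 58.
Result: 58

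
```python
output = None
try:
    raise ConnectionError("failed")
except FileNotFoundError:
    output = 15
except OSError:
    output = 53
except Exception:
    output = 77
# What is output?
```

Step-by-step execution trace:
1. `raise ConnectionError(...)` raises ConnectionError.
2. `except FileNotFoundError` does not match (ConnectionError is not a subclass of FileNotFoundError); skipped.
3. `except OSError` matches (ConnectionError is a subclass of OSError) → output = 53.
4. `except Exception` is not reached.
Result: 53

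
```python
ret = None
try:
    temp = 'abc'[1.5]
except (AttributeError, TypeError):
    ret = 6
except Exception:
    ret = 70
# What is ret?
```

Step-by-step execution trace:
1. `temp = 'abc'[1.5]` raises TypeError.
2. `except (AttributeError, TypeError)` matches (TypeError is in the tuple) → ret = 6.
3. `except Exception` is not reached.
Result: 6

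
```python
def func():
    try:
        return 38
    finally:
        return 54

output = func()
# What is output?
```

Step-by-step execution trace:
1. `func()` enters try: `return 38` sets pending return value 38.
2. Before returning, `finally: return 54` runs and overrides the pending return.
3. func() returns 54 → output = 54.
Result: 54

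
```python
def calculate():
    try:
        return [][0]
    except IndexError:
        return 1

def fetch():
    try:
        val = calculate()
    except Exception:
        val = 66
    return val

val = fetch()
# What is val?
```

Step-by-step execution trace:
1. `fetch()` calls `calculate()`.
2. In calculate: `[][0]` raises IndexError; `except IndexError` catches it → returns 1.
3. In fetch: `val = calculate()` → val = 1. No exception reaches fetch.
4. `except Exception` is skipped; fetch returns 1.
5. val = 1.
Result: 1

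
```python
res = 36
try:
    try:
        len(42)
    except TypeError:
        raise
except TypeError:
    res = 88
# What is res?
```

Step-by-step execution trace:
1. Inner try: `len(42)` raises TypeError.
2. Inner `except TypeError` matches; bare `raise` re-raises the same TypeError.
3. Outer `except TypeError` matches → res = 88.
Result: 88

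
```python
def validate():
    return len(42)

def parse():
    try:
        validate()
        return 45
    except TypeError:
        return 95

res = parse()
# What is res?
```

Step-by-step execution trace:
1. `parse()` calls `validate()`.
2. `validate()` evaluates `len(42)`, which raises TypeError; it propagates to the caller.
3. `return 45` is not reached.
4. `except TypeError` in parse matches → returns 95.
5. res = 95.
Result: 95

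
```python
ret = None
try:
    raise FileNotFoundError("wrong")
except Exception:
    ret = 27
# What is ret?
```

Step-by-step execution trace:
1. `raise FileNotFoundError(...)` raises FileNotFoundError.
2. `except Exception` matches (FileNotFoundError is a subclass of Exception) → ret = 27.
Result: 27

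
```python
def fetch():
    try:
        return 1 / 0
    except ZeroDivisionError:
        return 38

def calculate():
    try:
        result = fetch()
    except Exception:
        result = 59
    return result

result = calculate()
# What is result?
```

Step-by-step execution trace:
1. `calculate()` calls `fetch()`.
2. In fetch: `1 / 0` raises ZeroDivisionError; `except ZeroDivisionError` catches it → returns 38.
3. In calculate: `result = fetch()` → result = 38. No exception reaches calculate.
4. `except Exception` is skipped; calculate returns 38.
5. result = 38.
Result: 38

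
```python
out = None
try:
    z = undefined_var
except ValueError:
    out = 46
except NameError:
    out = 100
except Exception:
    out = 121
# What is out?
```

Step-by-step execution trace:
1. `z = undefined_var` raises NameError.
2. `except ValueError` does not match NameError; skipped.
3. `except NameError` matches → out = 100.
4. Remaining except clauses are skipped.
Result: 100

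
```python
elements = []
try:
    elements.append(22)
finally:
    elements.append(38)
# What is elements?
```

Step-by-step execution trace:
1. try: `elements.append(22)` → elements = [22].
2. The try body completes without raising.
3. finally always runs: `elements.append(38)` → elements = [22, 38].
Result: [22, 38]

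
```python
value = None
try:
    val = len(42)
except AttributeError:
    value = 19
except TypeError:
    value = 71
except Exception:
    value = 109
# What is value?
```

Step-by-step execution trace:
1. `val = len(42)` raises TypeError.
2. `except AttributeError` does not match TypeError; skipped.
3. `except TypeError` matches → value = 71.
4. Remaining except clauses are skipped.
Result: 71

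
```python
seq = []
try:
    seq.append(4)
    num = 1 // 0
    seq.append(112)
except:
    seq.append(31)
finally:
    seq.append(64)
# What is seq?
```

Step-by-step execution trace:
1. try: `seq.append(4)` → seq = [4].
2. `num = 1 // 0` raises ZeroDivisionError; `seq.append(112)` is not reached.
3. bare `except` matches → `seq.append(31)` → seq = [4, 31].
4. finally always runs: `seq.append(64)` → seq = [4, 31, 64].
Result: [4, 31, 64]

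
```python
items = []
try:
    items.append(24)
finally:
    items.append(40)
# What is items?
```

Step-by-step execution trace:
1. try: `items.append(24)` → items = [24].
2. The try body completes without raising.
3. finally always runs: `items.append(40)` → items = [24, 40].
Result: [24, 40]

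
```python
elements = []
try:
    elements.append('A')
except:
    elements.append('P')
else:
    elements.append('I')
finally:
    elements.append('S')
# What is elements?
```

Step-by-step execution trace:
1. try: `elements.append('A')` → elements = ['A']. No exception raised.
2. `except` is skipped.
3. `else` runs: `elements.append('I')` → elements = ['A', 'I'].
4. `finally` always runs: `elements.append('S')` → elements = ['A', 'I', 'S'].
Result: ['A', 'I', 'S']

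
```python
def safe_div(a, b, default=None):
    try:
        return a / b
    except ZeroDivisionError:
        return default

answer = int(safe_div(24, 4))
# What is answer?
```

Step-by-step execution trace:
1. `safe_div(24, 4)` enters try: `return 24 / 4` → returns 6.0. No exception raised.
2. `except ZeroDivisionError` is skipped.
3. `int(6.0)` → 6 → answer = 6.
Result: 6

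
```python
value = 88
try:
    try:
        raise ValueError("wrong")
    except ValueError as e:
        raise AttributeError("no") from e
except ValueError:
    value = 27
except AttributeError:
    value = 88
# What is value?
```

Step-by-step execution trace:
1. Inner try raises ValueError; inner `except ValueError as e` catches it.
2. `raise AttributeError(...) from e` raises AttributeError (ValueError is attached as __cause__, but only AttributeError is active).
3. Outer `except ValueError` does not match AttributeError; skipped.
4. Outer `except AttributeError` matches → value = 88.
Result: 88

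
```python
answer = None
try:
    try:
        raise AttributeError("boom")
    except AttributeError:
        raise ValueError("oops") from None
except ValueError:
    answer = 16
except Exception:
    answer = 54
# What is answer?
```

Step-by-step execution trace:
1. Inner try raises AttributeError; inner `except AttributeError` catches it.
2. `raise ValueError(...) from None` raises ValueError (from None suppresses __context__, but the active exception is still ValueError).
3. Outer `except ValueError` matches → answer = 16.
4. `except Exception` is not reached.
Result: 16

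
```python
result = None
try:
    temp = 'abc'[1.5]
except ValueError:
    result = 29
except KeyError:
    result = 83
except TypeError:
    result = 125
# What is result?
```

Step-by-step execution trace:
1. `temp = 'abc'[1.5]` raises TypeError.
2. `except ValueError` does not match TypeError; skipped.
3. `except KeyError` does not match TypeError; skipped.
4. `except TypeError` matches → result = 125.
Result: 125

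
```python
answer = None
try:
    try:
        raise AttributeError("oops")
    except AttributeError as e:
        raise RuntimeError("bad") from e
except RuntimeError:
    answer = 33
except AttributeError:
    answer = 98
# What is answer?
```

Step-by-step execution trace:
1. Inner try raises AttributeError; inner `except AttributeError as e` catches it.
2. `raise RuntimeError(...) from e` raises RuntimeError (AttributeError is attached as __cause__, but only RuntimeError is active).
3. Outer `except RuntimeError` matches → answer = 33.
4. `except AttributeError` is not reached.
Result: 33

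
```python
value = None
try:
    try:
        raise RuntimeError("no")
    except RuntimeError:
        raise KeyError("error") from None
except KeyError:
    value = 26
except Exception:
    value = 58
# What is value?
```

Step-by-step execution trace:
1. Inner try raises RuntimeError; inner `except RuntimeError` catches it.
2. `raise KeyError(...) from None` raises KeyError (from None suppresses __context__, but the active exception is still KeyError).
3. Outer `except KeyError` matches → value = 26.
4. `except Exception` is not reached.
Result: 26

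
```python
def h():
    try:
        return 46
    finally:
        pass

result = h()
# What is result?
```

Step-by-step execution trace:
1. `h()` enters try: `return 46` sets pending return value 46.
2. Before returning, `finally: pass` runs (no effect).
3. h() returns 46 → result = 46.
Result: 46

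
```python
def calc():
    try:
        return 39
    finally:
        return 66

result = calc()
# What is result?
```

Step-by-step execution trace:
1. `calc()` enters try: `return 39` sets pending return value 39.
2. Before returning, `finally: return 66` runs and overrides the pending return.
3. calc() returns 66 → result = 66.
Result: 66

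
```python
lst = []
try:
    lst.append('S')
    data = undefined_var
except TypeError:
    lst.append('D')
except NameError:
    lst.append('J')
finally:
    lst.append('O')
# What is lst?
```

Step-by-step execution trace:
1. try: `lst.append('S')` → lst = ['S'].
2. `data = undefined_var` raises NameError.
3. `except TypeError` does not match NameError; skipped.
4. `except NameError` matches → `lst.append('J')` → lst = ['S', 'J'].
5. finally always runs: `lst.append('O')` → lst = ['S', 'J', 'O'].
Result: ['S', 'J', 'O']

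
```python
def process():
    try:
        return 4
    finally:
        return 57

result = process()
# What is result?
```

Step-by-step execution trace:
1. `process()` enters try: `return 4` sets pending return value 4.
2. Before returning, `finally: return 57` runs and overrides the pending return.
3. process() returns 57 → result = 57.
Result: 57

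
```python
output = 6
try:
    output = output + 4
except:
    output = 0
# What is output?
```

Step-by-step execution trace:
1. output starts at 6.
2. try: `output = output + 4` → output = 10. No exception raised.
3. `except` is skipped.
Result: 10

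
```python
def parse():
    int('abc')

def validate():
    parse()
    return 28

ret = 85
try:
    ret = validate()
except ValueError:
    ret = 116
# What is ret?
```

Step-by-step execution trace:
1. ret starts at 85.
2. try: `validate()` calls `parse()`.
3. `parse()` evaluates `int('abc')`, which raises ValueError; it propagates through validate (uncaught).
4. `return 28` in validate is not reached; the assignment to ret does not complete.
5. `except ValueError` matches → ret = 116.
Result: 116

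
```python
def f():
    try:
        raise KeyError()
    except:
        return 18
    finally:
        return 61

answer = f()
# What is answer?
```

Step-by-step execution trace:
1. `f()` enters try: `raise KeyError()` raises KeyError.
2. bare `except` matches → `return 18` sets pending return value 18.
3. Before returning, `finally: return 61` runs and overrides the pending return.
4. f() returns 61 → answer = 61.
Result: 61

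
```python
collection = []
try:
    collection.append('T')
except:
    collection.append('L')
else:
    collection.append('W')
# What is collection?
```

Step-by-step execution trace:
1. try: `collection.append('T')` → collection = ['T']. No exception raised.
2. `except` is skipped.
3. `else` runs (try completed without exception): `collection.append('W')` → collection = ['T', 'W'].
Result: ['T', 'W']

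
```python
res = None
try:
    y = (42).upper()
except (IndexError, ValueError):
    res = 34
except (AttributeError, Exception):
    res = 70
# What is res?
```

Step-by-step execution trace:
1. `y = (42).upper()` raises AttributeError.
2. `except (IndexError, ValueError)` does not match AttributeError; skipped.
3. `except (AttributeError, Exception)` matches (AttributeError is in the tuple) → res = 70.
Result: 70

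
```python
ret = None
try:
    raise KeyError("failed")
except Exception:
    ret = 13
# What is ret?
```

Step-by-step execution trace:
1. `raise KeyError(...)` raises KeyError.
2. `except Exception` matches (KeyError is a subclass of Exception) → ret = 13.
Result: 13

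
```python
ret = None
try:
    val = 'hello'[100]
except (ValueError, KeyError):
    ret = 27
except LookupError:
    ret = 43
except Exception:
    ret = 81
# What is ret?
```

Step-by-step execution trace:
1. `val = 'hello'[100]` raises IndexError.
2. `except (ValueError, KeyError)` does not match IndexError; skipped.
3. `except LookupError` matches (IndexError is a subclass of LookupError) → ret = 43.
4. `except Exception` is not reached.
Result: 43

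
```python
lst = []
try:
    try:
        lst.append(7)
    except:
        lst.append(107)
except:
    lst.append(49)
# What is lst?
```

Step-by-step execution trace:
1. Inner try: `lst.append(7)` → lst = [7]. No exception raised.
2. Inner `except` is skipped.
3. Inner try completes normally; outer `except` is skipped.
Result: [7]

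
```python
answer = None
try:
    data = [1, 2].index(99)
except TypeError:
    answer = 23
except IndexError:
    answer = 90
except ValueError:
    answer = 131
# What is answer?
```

Step-by-step execution trace:
1. `data = [1, 2].index(99)` raises ValueError.
2. `except TypeError` does not match ValueError; skipped.
3. `except IndexError` does not match ValueError; skipped.
4. `except ValueError` matches → answer = 131.
Result: 131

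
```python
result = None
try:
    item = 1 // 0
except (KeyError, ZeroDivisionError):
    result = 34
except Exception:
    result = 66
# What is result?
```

Step-by-step execution trace:
1. `item = 1 // 0` raises ZeroDivisionError.
2. `except (KeyError, ZeroDivisionError)` matches (ZeroDivisionError is in the tuple) → result = 34.
3. `except Exception` is not reached.
Result: 34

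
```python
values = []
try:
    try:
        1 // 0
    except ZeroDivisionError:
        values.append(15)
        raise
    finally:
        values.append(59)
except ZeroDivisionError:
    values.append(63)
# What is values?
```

Step-by-step execution trace:
1. Inner try: `1 // 0` raises ZeroDivisionError.
2. Inner `except ZeroDivisionError` matches → `values.append(15)` → values = [15].
3. bare `raise` re-raises ZeroDivisionError.
4. Inner `finally` runs during unwinding: `values.append(59)` → values = [15, 59].
5. Outer `except ZeroDivisionError` matches → `values.append(63)` → values = [15, 59, 63].
Result: [15, 59, 63]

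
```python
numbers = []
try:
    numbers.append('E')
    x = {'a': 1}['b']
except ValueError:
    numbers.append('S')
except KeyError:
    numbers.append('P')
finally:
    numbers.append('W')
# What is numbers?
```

Step-by-step execution trace:
1. try: `numbers.append('E')` → numbers = ['E'].
2. `x = {'a': 1}['b']` raises KeyError.
3. `except ValueError` does not match KeyError; skipped.
4. `except KeyError` matches → `numbers.append('P')` → numbers = ['E', 'P'].
5. finally always runs: `numbers.append('W')` → numbers = ['E', 'P', 'W'].
Result: ['E', 'P', 'W']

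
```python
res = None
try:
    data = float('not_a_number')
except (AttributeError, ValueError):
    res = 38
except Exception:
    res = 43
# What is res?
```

Step-by-step execution trace:
1. `data = float('not_a_number')` raises ValueError.
2. `except (AttributeError, ValueError)` matches (ValueError is in the tuple) → res = 38.
3. `except Exception` is not reached.
Result: 38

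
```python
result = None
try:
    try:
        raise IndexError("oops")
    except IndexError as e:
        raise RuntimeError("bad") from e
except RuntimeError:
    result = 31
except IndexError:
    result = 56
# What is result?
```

Step-by-step execution trace:
1. Inner try raises IndexError; inner `except IndexError as e` catches it.
2. `raise RuntimeError(...) from e` raises RuntimeError (IndexError is attached as __cause__, but only RuntimeError is active).
3. Outer `except RuntimeError` matches → result = 31.
4. `except IndexError` is not reached.
Result: 31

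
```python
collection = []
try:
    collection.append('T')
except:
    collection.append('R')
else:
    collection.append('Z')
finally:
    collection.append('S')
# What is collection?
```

Step-by-step execution trace:
1. try: `collection.append('T')` → collection = ['T']. No exception raised.
2. `except` is skipped.
3. `else` runs: `collection.append('Z')` → collection = ['T', 'Z'].
4. `finally` always runs: `collection.append('S')` → collection = ['T', 'Z', 'S'].
Result: ['T', 'Z', 'S']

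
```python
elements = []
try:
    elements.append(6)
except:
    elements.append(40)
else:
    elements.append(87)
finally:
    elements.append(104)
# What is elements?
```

Step-by-step execution trace:
1. try: `elements.append(6)` → elements = [6]. No exception raised.
2. `except` is skipped.
3. `else` runs: `elements.append(87)` → elements = [6, 87].
4. `finally` always runs: `elements.append(104)` → elements = [6, 87, 104].
Result: [6, 87, 104]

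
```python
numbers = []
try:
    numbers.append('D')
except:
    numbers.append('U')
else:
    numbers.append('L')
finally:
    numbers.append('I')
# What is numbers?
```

Step-by-step execution trace:
1. try: `numbers.append('D')` → numbers = ['D']. No exception raised.
2. `except` is skipped.
3. `else` runs: `numbers.append('L')` → numbers = ['D', 'L'].
4. `finally` always runs: `numbers.append('I')` → numbers = ['D', 'L', 'I'].
Result: ['D', 'L', 'I']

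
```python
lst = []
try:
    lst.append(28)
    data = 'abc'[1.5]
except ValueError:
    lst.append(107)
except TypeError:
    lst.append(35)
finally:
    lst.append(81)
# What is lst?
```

Step-by-step execution trace:
1. try: `lst.append(28)` → lst = [28].
2. `data = 'abc'[1.5]` raises TypeError.
3. `except ValueError` does not match TypeError; skipped.
4. `except TypeError` matches → `lst.append(35)` → lst = [28, 35].
5. finally always runs: `lst.append(81)` → lst = [28, 35, 81].
Result: [28, 35, 81]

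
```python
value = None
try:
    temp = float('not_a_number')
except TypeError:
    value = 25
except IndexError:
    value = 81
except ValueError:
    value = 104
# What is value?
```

Step-by-step execution trace:
1. `temp = float('not_a_number')` raises ValueError.
2. `except TypeError` does not match ValueError; skipped.
3. `except IndexError` does not match ValueError; skipped.
4. `except ValueError` matches → value = 104.
Result: 104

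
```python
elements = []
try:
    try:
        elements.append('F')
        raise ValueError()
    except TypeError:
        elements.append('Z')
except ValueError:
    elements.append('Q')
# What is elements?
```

Step-by-step execution trace:
1. Inner try: `elements.append('F')` → elements = ['F'].
2. `raise ValueError()` raises ValueError.
3. Inner `except TypeError` does not match ValueError; exception propagates to outer try.
4. Outer `except ValueError` matches → `elements.append('Q')` → elements = ['F', 'Q'].
Result: ['F', 'Q']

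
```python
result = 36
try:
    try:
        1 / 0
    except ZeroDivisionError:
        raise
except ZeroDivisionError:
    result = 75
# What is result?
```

Step-by-step execution trace:
1. Inner try: `1 / 0` raises ZeroDivisionError.
2. Inner `except ZeroDivisionError` matches; bare `raise` re-raises the same ZeroDivisionError.
3. Outer `except ZeroDivisionError` matches → result = 75.
Result: 75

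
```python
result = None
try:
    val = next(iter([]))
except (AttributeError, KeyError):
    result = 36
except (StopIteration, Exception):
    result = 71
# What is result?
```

Step-by-step execution trace:
1. `val = next(iter([]))` raises StopIteration.
2. `except (AttributeError, KeyError)` does not match StopIteration; skipped.
3. `except (StopIteration, Exception)` matches (StopIteration is in the tuple) → result = 71.
Result: 71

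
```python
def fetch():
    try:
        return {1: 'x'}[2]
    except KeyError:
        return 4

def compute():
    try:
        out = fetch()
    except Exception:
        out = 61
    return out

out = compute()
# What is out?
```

Step-by-step execution trace:
1. `compute()` calls `fetch()`.
2. In fetch: `{1: 'x'}[2]` raises KeyError; `except KeyError` catches it → returns 4.
3. In compute: `out = fetch()` → out = 4. No exception reaches compute.
4. `except Exception` is skipped; compute returns 4.
5. out = 4.
Result: 4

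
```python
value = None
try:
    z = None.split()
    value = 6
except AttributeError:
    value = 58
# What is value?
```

Step-by-step execution trace:
1. `z = None.split()` raises AttributeError.
2. `value = 6` is not reached.
3. `except AttributeError` matches → value = 58.
Result: 58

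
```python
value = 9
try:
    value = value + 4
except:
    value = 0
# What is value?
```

Step-by-step execution trace:
1. value starts at 9.
2. try: `value = value + 4` → value = 13. No exception raised.
3. `except` is skipped.
Result: 13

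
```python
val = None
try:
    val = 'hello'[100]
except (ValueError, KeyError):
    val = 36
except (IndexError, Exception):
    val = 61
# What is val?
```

Step-by-step execution trace:
1. `val = 'hello'[100]` raises IndexError.
2. `except (ValueError, KeyError)` does not match IndexError; skipped.
3. `except (IndexError, Exception)` matches (IndexError is in the tuple) → val = 61.
Result: 61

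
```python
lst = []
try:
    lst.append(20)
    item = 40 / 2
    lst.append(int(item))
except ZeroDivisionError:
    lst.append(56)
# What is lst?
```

Step-by-step execution trace:
1. try: `lst.append(20)` → lst = [20].
2. `item = 40 / 2` → item = 20.0. No exception raised.
3. `lst.append(int(item))` → lst = [20, 20].
4. `except ZeroDivisionError` is skipped (no exception was raised).
Result: [20, 20]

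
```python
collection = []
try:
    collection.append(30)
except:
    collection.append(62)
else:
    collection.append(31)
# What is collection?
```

Step-by-step execution trace:
1. try: `collection.append(30)` → collection = [30]. No exception raised.
2. `except` is skipped.
3. `else` runs (try completed without exception): `collection.append(31)` → collection = [30, 31].
Result: [30, 31]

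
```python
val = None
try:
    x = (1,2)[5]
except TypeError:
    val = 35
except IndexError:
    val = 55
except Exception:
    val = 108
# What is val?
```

Step-by-step execution trace:
1. `x = (1,2)[5]` raises IndexError.
2. `except TypeError` does not match IndexError; skipped.
3. `except IndexError` matches → val = 55.
4. Remaining except clauses are skipped.
Result: 55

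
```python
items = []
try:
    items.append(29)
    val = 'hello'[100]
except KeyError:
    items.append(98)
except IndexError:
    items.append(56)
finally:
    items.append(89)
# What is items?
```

Step-by-step execution trace:
1. try: `items.append(29)` → items = [29].
2. `val = 'hello'[100]` raises IndexError.
3. `except KeyError` does not match IndexError; skipped.
4. `except IndexError` matches → `items.append(56)` → items = [29, 56].
5. finally always runs: `items.append(89)` → items = [29, 56, 89].
Result: [29, 56, 89]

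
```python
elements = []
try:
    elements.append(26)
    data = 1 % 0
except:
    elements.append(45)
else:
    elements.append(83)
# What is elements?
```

Step-by-step execution trace:
1. try: `elements.append(26)` → elements = [26].
2. `data = 1 % 0` raises ZeroDivisionError.
3. bare `except` matches → `elements.append(45)` → elements = [26, 45].
4. `else` is skipped (an exception was raised).
Result: [26, 45]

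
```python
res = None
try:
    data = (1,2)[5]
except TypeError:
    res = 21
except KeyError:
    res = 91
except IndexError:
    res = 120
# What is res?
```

Step-by-step execution trace:
1. `data = (1,2)[5]` raises IndexError.
2. `except TypeError` does not match IndexError; skipped.
3. `except KeyError` does not match IndexError; skipped.
4. `except IndexError` matches → res = 120.
Result: 120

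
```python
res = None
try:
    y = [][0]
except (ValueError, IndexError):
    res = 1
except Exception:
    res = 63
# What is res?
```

Step-by-step execution trace:
1. `y = [][0]` raises IndexError.
2. `except (ValueError, IndexError)` matches (IndexError is in the tuple) → res = 1.
3. `except Exception` is not reached.
Result: 1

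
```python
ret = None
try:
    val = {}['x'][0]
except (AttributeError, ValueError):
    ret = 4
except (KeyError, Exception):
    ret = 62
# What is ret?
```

Step-by-step execution trace:
1. `val = {}['x'][0]` raises KeyError.
2. `except (AttributeError, ValueError)` does not match KeyError; skipped.
3. `except (KeyError, Exception)` matches (KeyError is in the tuple) → ret = 62.
Result: 62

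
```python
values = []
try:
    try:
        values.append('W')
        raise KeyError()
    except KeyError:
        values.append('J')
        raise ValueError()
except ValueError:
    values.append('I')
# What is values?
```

Step-by-step execution trace:
1. Inner try: `values.append('W')` → values = ['W'].
2. `raise KeyError()` raises KeyError.
3. Inner `except KeyError` matches → `values.append('J')` → values = ['W', 'J'].
4. `raise ValueError()` raises ValueError; propagates to outer try.
5. Outer `except ValueError` matches → `values.append('I')` → values = ['W', 'J', 'I'].
Result: ['W', 'J', 'I']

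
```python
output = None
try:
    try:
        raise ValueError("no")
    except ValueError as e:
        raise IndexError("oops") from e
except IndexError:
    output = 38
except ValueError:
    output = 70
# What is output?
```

Step-by-step execution trace:
1. Inner try raises ValueError; inner `except ValueError as e` catches it.
2. `raise IndexError(...) from e` raises IndexError (ValueError is attached as __cause__, but only IndexError is active).
3. Outer `except IndexError` matches → output = 38.
4. `except ValueError` is not reached.
Result: 38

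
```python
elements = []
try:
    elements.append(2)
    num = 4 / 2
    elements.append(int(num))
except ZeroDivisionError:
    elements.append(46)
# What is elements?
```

Step-by-step execution trace:
1. try: `elements.append(2)` → elements = [2].
2. `num = 4 / 2` → num = 2.0. No exception raised.
3. `elements.append(int(num))` → elements = [2, 2].
4. `except ZeroDivisionError` is skipped (no exception was raised).
Result: [2, 2]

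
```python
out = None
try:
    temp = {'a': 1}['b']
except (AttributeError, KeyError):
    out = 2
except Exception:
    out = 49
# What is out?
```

Step-by-step execution trace:
1. `temp = {'a': 1}['b']` raises KeyError.
2. `except (AttributeError, KeyError)` matches (KeyError is in the tuple) → out = 2.
3. `except Exception` is not reached.
Result: 2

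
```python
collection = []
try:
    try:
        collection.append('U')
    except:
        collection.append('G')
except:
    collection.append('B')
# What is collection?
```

Step-by-step execution trace:
1. Inner try: `collection.append('U')` → collection = ['U']. No exception raised.
2. Inner `except` is skipped.
3. Inner try completes normally; outer `except` is skipped.
Result: ['U']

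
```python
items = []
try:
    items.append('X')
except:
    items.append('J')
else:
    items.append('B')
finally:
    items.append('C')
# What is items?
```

Step-by-step execution trace:
1. try: `items.append('X')` → items = ['X']. No exception raised.
2. `except` is skipped.
3. `else` runs: `items.append('B')` → items = ['X', 'B'].
4. `finally` always runs: `items.append('C')` → items = ['X', 'B', 'C'].
Result: ['X', 'B', 'C']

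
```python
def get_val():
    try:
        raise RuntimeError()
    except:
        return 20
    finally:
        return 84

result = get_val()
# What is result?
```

Step-by-step execution trace:
1. `get_val()` enters try: `raise RuntimeError()` raises RuntimeError.
2. bare `except` matches → `return 20` sets pending return value 20.
3. Before returning, `finally: return 84` runs and overrides the pending return.
4. get_val() returns 84 → result = 84.
Result: 84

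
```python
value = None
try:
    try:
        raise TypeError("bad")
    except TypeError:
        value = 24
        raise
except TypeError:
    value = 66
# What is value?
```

Step-by-step execution trace:
1. Inner try: `raise TypeError("bad")` raises TypeError.
2. Inner `except TypeError` matches → value = 24.
3. bare `raise` re-raises the same TypeError.
4. Outer `except TypeError` matches → value = 66.
Result: 66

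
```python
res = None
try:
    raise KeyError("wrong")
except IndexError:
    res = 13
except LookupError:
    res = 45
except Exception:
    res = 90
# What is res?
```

Step-by-step execution trace:
1. `raise KeyError(...)` raises KeyError.
2. `except IndexError` does not match (KeyError is not a subclass of IndexError); skipped.
3. `except LookupError` matches (KeyError is a subclass of LookupError) → res = 45.
4. `except Exception` is not reached.
Result: 45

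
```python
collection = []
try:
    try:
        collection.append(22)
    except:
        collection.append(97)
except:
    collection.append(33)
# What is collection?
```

Step-by-step execution trace:
1. Inner try: `collection.append(22)` → collection = [22]. No exception raised.
2. Inner `except` is skipped.
3. Inner try completes normally; outer `except` is skipped.
Result: [22]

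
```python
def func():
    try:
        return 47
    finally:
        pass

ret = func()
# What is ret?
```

Step-by-step execution trace:
1. `func()` enters try: `return 47` sets pending return value 47.
2. Before returning, `finally: pass` runs (no effect).
3. func() returns 47 → ret = 47.
Result: 47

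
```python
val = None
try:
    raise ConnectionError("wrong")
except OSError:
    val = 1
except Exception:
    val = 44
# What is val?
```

Step-by-step execution trace:
1. `raise ConnectionError(...)` raises ConnectionError.
2. `except OSError` matches (ConnectionError is a subclass of OSError) → val = 1.
3. `except Exception` is not reached.
Result: 1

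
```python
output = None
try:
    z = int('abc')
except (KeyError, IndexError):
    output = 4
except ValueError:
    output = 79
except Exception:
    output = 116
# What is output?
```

Step-by-step execution trace:
1. `z = int('abc')` raises ValueError.
2. `except (KeyError, IndexError)` does not match ValueError; skipped.
3. `except ValueError` matches (exact type match) → output = 79.
4. `except Exception` is not reached.
Result: 79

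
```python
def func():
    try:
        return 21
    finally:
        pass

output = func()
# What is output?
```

Step-by-step execution trace:
1. `func()` enters try: `return 21` sets pending return value 21.
2. Before returning, `finally: pass` runs (no effect).
3. func() returns 21 → output = 21.
Result: 21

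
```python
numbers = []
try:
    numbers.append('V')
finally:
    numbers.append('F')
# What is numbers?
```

Step-by-step execution trace:
1. try: `numbers.append('V')` → numbers = ['V'].
2. The try body completes without raising.
3. finally always runs: `numbers.append('F')` → numbers = ['V', 'F'].
Result: ['V', 'F']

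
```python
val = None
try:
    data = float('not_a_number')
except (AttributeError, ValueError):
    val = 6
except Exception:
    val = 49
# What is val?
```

Step-by-step execution trace:
1. `data = float('not_a_number')` raises ValueError.
2. `except (AttributeError, ValueError)` matches (ValueError is in the tuple) → val = 6.
3. `except Exception` is not reached.
Result: 6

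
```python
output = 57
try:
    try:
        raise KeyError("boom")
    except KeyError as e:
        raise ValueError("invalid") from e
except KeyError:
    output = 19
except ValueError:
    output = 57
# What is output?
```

Step-by-step execution trace:
1. Inner try raises KeyError; inner `except KeyError as e` catches it.
2. `raise ValueError(...) from e` raises ValueError (KeyError is attached as __cause__, but only ValueError is active).
3. Outer `except KeyError` does not match ValueError; skipped.
4. Outer `except ValueError` matches → output = 57.
Result: 57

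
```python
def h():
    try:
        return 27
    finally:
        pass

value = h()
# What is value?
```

Step-by-step execution trace:
1. `h()` enters try: `return 27` sets pending return value 27.
2. Before returning, `finally: pass` runs (no effect).
3. h() returns 27 → value = 27.
Result: 27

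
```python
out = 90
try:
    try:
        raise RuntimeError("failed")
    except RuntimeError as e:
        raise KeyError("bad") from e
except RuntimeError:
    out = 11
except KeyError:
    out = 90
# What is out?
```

Step-by-step execution trace:
1. Inner try raises RuntimeError; inner `except RuntimeError as e` catches it.
2. `raise KeyError(...) from e` raises KeyError (RuntimeError is attached as __cause__, but only KeyError is active).
3. Outer `except RuntimeError` does not match KeyError; skipped.
4. Outer `except KeyError` matches → out = 90.
Result: 90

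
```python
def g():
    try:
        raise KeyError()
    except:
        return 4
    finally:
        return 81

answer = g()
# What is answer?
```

Step-by-step execution trace:
1. `g()` enters try: `raise KeyError()` raises KeyError.
2. bare `except` matches → `return 4` sets pending return value 4.
3. Before returning, `finally: return 81` runs and overrides the pending return.
4. g() returns 81 → answer = 81.
Result: 81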